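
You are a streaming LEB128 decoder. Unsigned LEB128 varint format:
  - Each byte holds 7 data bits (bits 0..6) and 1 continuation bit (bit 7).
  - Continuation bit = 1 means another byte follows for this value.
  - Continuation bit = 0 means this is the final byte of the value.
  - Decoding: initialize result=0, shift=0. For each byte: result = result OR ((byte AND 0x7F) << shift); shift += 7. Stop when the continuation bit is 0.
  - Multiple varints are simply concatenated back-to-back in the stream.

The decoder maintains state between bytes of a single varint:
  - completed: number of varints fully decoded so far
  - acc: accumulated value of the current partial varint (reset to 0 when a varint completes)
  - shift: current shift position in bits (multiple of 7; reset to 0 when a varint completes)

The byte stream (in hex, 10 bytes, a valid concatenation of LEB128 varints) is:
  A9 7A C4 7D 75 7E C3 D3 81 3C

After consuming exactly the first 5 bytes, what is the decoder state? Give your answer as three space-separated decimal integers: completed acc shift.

byte[0]=0xA9 cont=1 payload=0x29: acc |= 41<<0 -> completed=0 acc=41 shift=7
byte[1]=0x7A cont=0 payload=0x7A: varint #1 complete (value=15657); reset -> completed=1 acc=0 shift=0
byte[2]=0xC4 cont=1 payload=0x44: acc |= 68<<0 -> completed=1 acc=68 shift=7
byte[3]=0x7D cont=0 payload=0x7D: varint #2 complete (value=16068); reset -> completed=2 acc=0 shift=0
byte[4]=0x75 cont=0 payload=0x75: varint #3 complete (value=117); reset -> completed=3 acc=0 shift=0

Answer: 3 0 0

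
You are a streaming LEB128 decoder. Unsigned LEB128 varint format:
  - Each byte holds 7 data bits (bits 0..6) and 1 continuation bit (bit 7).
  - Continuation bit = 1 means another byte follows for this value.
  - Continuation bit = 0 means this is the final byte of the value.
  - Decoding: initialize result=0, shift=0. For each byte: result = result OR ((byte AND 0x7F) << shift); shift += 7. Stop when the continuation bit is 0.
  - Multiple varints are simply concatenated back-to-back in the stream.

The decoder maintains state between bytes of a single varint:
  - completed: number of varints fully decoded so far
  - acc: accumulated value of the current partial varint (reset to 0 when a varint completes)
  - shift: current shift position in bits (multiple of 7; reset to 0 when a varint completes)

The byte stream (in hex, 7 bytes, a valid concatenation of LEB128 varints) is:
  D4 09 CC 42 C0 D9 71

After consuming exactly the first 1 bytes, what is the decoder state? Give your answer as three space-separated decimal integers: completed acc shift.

byte[0]=0xD4 cont=1 payload=0x54: acc |= 84<<0 -> completed=0 acc=84 shift=7

Answer: 0 84 7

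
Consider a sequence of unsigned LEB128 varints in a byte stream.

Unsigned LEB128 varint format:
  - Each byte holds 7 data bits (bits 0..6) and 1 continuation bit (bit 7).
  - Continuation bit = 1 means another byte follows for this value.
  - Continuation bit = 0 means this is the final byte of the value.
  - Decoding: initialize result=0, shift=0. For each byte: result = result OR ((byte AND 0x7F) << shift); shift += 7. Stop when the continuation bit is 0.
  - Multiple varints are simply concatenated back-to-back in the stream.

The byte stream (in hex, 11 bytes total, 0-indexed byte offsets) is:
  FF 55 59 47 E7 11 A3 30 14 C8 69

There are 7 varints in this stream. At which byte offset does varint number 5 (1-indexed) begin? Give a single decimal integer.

  byte[0]=0xFF cont=1 payload=0x7F=127: acc |= 127<<0 -> acc=127 shift=7
  byte[1]=0x55 cont=0 payload=0x55=85: acc |= 85<<7 -> acc=11007 shift=14 [end]
Varint 1: bytes[0:2] = FF 55 -> value 11007 (2 byte(s))
  byte[2]=0x59 cont=0 payload=0x59=89: acc |= 89<<0 -> acc=89 shift=7 [end]
Varint 2: bytes[2:3] = 59 -> value 89 (1 byte(s))
  byte[3]=0x47 cont=0 payload=0x47=71: acc |= 71<<0 -> acc=71 shift=7 [end]
Varint 3: bytes[3:4] = 47 -> value 71 (1 byte(s))
  byte[4]=0xE7 cont=1 payload=0x67=103: acc |= 103<<0 -> acc=103 shift=7
  byte[5]=0x11 cont=0 payload=0x11=17: acc |= 17<<7 -> acc=2279 shift=14 [end]
Varint 4: bytes[4:6] = E7 11 -> value 2279 (2 byte(s))
  byte[6]=0xA3 cont=1 payload=0x23=35: acc |= 35<<0 -> acc=35 shift=7
  byte[7]=0x30 cont=0 payload=0x30=48: acc |= 48<<7 -> acc=6179 shift=14 [end]
Varint 5: bytes[6:8] = A3 30 -> value 6179 (2 byte(s))
  byte[8]=0x14 cont=0 payload=0x14=20: acc |= 20<<0 -> acc=20 shift=7 [end]
Varint 6: bytes[8:9] = 14 -> value 20 (1 byte(s))
  byte[9]=0xC8 cont=1 payload=0x48=72: acc |= 72<<0 -> acc=72 shift=7
  byte[10]=0x69 cont=0 payload=0x69=105: acc |= 105<<7 -> acc=13512 shift=14 [end]
Varint 7: bytes[9:11] = C8 69 -> value 13512 (2 byte(s))

Answer: 6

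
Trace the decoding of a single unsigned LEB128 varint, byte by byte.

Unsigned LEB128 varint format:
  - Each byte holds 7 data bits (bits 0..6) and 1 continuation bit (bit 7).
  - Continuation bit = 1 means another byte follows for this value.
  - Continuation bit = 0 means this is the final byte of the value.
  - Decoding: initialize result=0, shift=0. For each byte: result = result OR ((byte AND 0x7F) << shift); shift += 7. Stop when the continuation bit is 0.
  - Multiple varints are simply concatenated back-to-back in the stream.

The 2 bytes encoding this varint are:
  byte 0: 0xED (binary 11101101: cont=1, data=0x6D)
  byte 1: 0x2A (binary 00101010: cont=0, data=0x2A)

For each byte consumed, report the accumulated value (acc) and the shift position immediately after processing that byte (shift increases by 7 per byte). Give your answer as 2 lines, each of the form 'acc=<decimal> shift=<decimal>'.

byte 0=0xED: payload=0x6D=109, contrib = 109<<0 = 109; acc -> 109, shift -> 7
byte 1=0x2A: payload=0x2A=42, contrib = 42<<7 = 5376; acc -> 5485, shift -> 14

Answer: acc=109 shift=7
acc=5485 shift=14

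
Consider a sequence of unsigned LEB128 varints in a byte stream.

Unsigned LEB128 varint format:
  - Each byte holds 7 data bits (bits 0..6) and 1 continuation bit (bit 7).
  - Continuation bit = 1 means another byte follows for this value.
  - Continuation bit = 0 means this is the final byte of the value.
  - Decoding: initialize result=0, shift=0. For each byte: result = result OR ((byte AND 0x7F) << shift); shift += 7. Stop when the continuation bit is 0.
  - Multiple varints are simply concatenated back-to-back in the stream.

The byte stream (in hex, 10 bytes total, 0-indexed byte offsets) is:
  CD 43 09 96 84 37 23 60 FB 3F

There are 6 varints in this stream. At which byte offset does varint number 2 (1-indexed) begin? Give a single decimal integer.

  byte[0]=0xCD cont=1 payload=0x4D=77: acc |= 77<<0 -> acc=77 shift=7
  byte[1]=0x43 cont=0 payload=0x43=67: acc |= 67<<7 -> acc=8653 shift=14 [end]
Varint 1: bytes[0:2] = CD 43 -> value 8653 (2 byte(s))
  byte[2]=0x09 cont=0 payload=0x09=9: acc |= 9<<0 -> acc=9 shift=7 [end]
Varint 2: bytes[2:3] = 09 -> value 9 (1 byte(s))
  byte[3]=0x96 cont=1 payload=0x16=22: acc |= 22<<0 -> acc=22 shift=7
  byte[4]=0x84 cont=1 payload=0x04=4: acc |= 4<<7 -> acc=534 shift=14
  byte[5]=0x37 cont=0 payload=0x37=55: acc |= 55<<14 -> acc=901654 shift=21 [end]
Varint 3: bytes[3:6] = 96 84 37 -> value 901654 (3 byte(s))
  byte[6]=0x23 cont=0 payload=0x23=35: acc |= 35<<0 -> acc=35 shift=7 [end]
Varint 4: bytes[6:7] = 23 -> value 35 (1 byte(s))
  byte[7]=0x60 cont=0 payload=0x60=96: acc |= 96<<0 -> acc=96 shift=7 [end]
Varint 5: bytes[7:8] = 60 -> value 96 (1 byte(s))
  byte[8]=0xFB cont=1 payload=0x7B=123: acc |= 123<<0 -> acc=123 shift=7
  byte[9]=0x3F cont=0 payload=0x3F=63: acc |= 63<<7 -> acc=8187 shift=14 [end]
Varint 6: bytes[8:10] = FB 3F -> value 8187 (2 byte(s))

Answer: 2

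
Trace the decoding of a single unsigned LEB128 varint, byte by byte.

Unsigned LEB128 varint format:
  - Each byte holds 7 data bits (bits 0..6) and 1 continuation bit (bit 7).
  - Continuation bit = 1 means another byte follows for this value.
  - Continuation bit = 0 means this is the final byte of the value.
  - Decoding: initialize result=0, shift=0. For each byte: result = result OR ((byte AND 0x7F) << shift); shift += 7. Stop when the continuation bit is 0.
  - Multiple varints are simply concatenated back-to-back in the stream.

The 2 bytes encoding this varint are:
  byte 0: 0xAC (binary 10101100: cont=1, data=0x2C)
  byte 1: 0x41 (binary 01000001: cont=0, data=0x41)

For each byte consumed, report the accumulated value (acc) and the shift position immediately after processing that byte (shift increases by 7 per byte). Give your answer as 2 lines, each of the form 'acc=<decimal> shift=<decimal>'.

Answer: acc=44 shift=7
acc=8364 shift=14

Derivation:
byte 0=0xAC: payload=0x2C=44, contrib = 44<<0 = 44; acc -> 44, shift -> 7
byte 1=0x41: payload=0x41=65, contrib = 65<<7 = 8320; acc -> 8364, shift -> 14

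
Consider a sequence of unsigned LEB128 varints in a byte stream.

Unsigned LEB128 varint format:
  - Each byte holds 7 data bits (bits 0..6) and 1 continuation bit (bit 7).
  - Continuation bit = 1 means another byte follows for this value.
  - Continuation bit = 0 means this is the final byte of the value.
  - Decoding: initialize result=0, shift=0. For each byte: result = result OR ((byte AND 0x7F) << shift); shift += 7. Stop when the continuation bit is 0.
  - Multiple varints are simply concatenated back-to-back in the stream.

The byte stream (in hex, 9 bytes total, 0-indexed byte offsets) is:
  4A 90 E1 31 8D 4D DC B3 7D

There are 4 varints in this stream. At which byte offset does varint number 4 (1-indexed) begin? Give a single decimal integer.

Answer: 6

Derivation:
  byte[0]=0x4A cont=0 payload=0x4A=74: acc |= 74<<0 -> acc=74 shift=7 [end]
Varint 1: bytes[0:1] = 4A -> value 74 (1 byte(s))
  byte[1]=0x90 cont=1 payload=0x10=16: acc |= 16<<0 -> acc=16 shift=7
  byte[2]=0xE1 cont=1 payload=0x61=97: acc |= 97<<7 -> acc=12432 shift=14
  byte[3]=0x31 cont=0 payload=0x31=49: acc |= 49<<14 -> acc=815248 shift=21 [end]
Varint 2: bytes[1:4] = 90 E1 31 -> value 815248 (3 byte(s))
  byte[4]=0x8D cont=1 payload=0x0D=13: acc |= 13<<0 -> acc=13 shift=7
  byte[5]=0x4D cont=0 payload=0x4D=77: acc |= 77<<7 -> acc=9869 shift=14 [end]
Varint 3: bytes[4:6] = 8D 4D -> value 9869 (2 byte(s))
  byte[6]=0xDC cont=1 payload=0x5C=92: acc |= 92<<0 -> acc=92 shift=7
  byte[7]=0xB3 cont=1 payload=0x33=51: acc |= 51<<7 -> acc=6620 shift=14
  byte[8]=0x7D cont=0 payload=0x7D=125: acc |= 125<<14 -> acc=2054620 shift=21 [end]
Varint 4: bytes[6:9] = DC B3 7D -> value 2054620 (3 byte(s))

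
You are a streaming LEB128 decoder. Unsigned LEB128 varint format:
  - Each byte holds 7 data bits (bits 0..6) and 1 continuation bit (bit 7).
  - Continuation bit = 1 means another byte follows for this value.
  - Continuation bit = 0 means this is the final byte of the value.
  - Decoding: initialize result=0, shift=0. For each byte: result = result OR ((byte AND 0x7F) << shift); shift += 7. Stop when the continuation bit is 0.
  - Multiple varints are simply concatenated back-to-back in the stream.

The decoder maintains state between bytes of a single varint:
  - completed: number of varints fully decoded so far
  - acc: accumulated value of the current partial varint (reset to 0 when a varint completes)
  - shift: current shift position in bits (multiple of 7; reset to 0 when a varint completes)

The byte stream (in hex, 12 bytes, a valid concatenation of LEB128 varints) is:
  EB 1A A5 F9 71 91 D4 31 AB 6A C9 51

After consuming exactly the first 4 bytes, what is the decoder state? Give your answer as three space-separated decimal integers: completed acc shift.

byte[0]=0xEB cont=1 payload=0x6B: acc |= 107<<0 -> completed=0 acc=107 shift=7
byte[1]=0x1A cont=0 payload=0x1A: varint #1 complete (value=3435); reset -> completed=1 acc=0 shift=0
byte[2]=0xA5 cont=1 payload=0x25: acc |= 37<<0 -> completed=1 acc=37 shift=7
byte[3]=0xF9 cont=1 payload=0x79: acc |= 121<<7 -> completed=1 acc=15525 shift=14

Answer: 1 15525 14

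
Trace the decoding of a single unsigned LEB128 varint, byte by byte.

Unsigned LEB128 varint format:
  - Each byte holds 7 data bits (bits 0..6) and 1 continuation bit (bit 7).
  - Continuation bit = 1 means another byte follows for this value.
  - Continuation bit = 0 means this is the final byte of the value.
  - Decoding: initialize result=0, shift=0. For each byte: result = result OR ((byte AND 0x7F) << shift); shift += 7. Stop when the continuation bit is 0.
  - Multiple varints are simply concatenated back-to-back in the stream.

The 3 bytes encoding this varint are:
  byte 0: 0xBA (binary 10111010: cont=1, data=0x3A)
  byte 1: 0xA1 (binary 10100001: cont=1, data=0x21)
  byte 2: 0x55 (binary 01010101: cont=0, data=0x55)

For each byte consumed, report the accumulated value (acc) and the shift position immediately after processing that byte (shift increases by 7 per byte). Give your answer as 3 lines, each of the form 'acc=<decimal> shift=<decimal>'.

byte 0=0xBA: payload=0x3A=58, contrib = 58<<0 = 58; acc -> 58, shift -> 7
byte 1=0xA1: payload=0x21=33, contrib = 33<<7 = 4224; acc -> 4282, shift -> 14
byte 2=0x55: payload=0x55=85, contrib = 85<<14 = 1392640; acc -> 1396922, shift -> 21

Answer: acc=58 shift=7
acc=4282 shift=14
acc=1396922 shift=21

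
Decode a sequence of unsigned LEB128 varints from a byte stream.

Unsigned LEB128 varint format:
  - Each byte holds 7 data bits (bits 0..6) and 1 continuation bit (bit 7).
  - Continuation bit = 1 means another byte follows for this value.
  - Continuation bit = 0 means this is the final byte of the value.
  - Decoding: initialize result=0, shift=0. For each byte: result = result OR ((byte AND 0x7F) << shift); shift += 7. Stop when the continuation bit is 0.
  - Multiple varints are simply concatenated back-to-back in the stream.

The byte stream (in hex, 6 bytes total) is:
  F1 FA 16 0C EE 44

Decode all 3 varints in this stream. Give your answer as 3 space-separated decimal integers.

  byte[0]=0xF1 cont=1 payload=0x71=113: acc |= 113<<0 -> acc=113 shift=7
  byte[1]=0xFA cont=1 payload=0x7A=122: acc |= 122<<7 -> acc=15729 shift=14
  byte[2]=0x16 cont=0 payload=0x16=22: acc |= 22<<14 -> acc=376177 shift=21 [end]
Varint 1: bytes[0:3] = F1 FA 16 -> value 376177 (3 byte(s))
  byte[3]=0x0C cont=0 payload=0x0C=12: acc |= 12<<0 -> acc=12 shift=7 [end]
Varint 2: bytes[3:4] = 0C -> value 12 (1 byte(s))
  byte[4]=0xEE cont=1 payload=0x6E=110: acc |= 110<<0 -> acc=110 shift=7
  byte[5]=0x44 cont=0 payload=0x44=68: acc |= 68<<7 -> acc=8814 shift=14 [end]
Varint 3: bytes[4:6] = EE 44 -> value 8814 (2 byte(s))

Answer: 376177 12 8814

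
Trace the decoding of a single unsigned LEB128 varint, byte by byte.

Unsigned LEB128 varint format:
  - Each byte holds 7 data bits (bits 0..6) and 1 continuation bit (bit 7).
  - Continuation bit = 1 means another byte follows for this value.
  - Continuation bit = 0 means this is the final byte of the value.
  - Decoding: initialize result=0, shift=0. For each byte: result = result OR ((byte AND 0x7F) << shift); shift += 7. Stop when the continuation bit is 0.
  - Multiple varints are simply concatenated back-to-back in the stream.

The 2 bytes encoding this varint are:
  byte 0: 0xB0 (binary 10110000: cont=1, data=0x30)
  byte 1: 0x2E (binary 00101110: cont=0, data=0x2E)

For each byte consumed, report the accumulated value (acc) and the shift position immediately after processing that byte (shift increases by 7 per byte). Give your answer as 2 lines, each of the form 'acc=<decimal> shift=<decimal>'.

Answer: acc=48 shift=7
acc=5936 shift=14

Derivation:
byte 0=0xB0: payload=0x30=48, contrib = 48<<0 = 48; acc -> 48, shift -> 7
byte 1=0x2E: payload=0x2E=46, contrib = 46<<7 = 5888; acc -> 5936, shift -> 14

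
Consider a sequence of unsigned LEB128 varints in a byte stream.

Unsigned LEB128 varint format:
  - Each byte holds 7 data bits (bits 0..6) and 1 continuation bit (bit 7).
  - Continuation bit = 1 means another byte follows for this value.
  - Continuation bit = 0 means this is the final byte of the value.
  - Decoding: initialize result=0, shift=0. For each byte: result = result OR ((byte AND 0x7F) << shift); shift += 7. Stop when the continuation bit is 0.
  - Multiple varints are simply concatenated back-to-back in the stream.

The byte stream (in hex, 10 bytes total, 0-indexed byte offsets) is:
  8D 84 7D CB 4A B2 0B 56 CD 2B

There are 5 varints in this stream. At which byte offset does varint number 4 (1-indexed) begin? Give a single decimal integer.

Answer: 7

Derivation:
  byte[0]=0x8D cont=1 payload=0x0D=13: acc |= 13<<0 -> acc=13 shift=7
  byte[1]=0x84 cont=1 payload=0x04=4: acc |= 4<<7 -> acc=525 shift=14
  byte[2]=0x7D cont=0 payload=0x7D=125: acc |= 125<<14 -> acc=2048525 shift=21 [end]
Varint 1: bytes[0:3] = 8D 84 7D -> value 2048525 (3 byte(s))
  byte[3]=0xCB cont=1 payload=0x4B=75: acc |= 75<<0 -> acc=75 shift=7
  byte[4]=0x4A cont=0 payload=0x4A=74: acc |= 74<<7 -> acc=9547 shift=14 [end]
Varint 2: bytes[3:5] = CB 4A -> value 9547 (2 byte(s))
  byte[5]=0xB2 cont=1 payload=0x32=50: acc |= 50<<0 -> acc=50 shift=7
  byte[6]=0x0B cont=0 payload=0x0B=11: acc |= 11<<7 -> acc=1458 shift=14 [end]
Varint 3: bytes[5:7] = B2 0B -> value 1458 (2 byte(s))
  byte[7]=0x56 cont=0 payload=0x56=86: acc |= 86<<0 -> acc=86 shift=7 [end]
Varint 4: bytes[7:8] = 56 -> value 86 (1 byte(s))
  byte[8]=0xCD cont=1 payload=0x4D=77: acc |= 77<<0 -> acc=77 shift=7
  byte[9]=0x2B cont=0 payload=0x2B=43: acc |= 43<<7 -> acc=5581 shift=14 [end]
Varint 5: bytes[8:10] = CD 2B -> value 5581 (2 byte(s))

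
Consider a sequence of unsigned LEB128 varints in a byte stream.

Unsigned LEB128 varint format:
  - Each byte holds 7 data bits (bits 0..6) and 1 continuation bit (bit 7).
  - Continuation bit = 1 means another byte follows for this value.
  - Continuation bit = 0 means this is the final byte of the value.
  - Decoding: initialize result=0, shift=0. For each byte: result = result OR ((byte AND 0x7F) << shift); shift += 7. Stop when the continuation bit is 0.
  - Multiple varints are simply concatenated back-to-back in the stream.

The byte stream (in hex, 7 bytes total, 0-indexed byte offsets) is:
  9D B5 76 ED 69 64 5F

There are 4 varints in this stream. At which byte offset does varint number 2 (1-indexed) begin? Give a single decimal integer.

Answer: 3

Derivation:
  byte[0]=0x9D cont=1 payload=0x1D=29: acc |= 29<<0 -> acc=29 shift=7
  byte[1]=0xB5 cont=1 payload=0x35=53: acc |= 53<<7 -> acc=6813 shift=14
  byte[2]=0x76 cont=0 payload=0x76=118: acc |= 118<<14 -> acc=1940125 shift=21 [end]
Varint 1: bytes[0:3] = 9D B5 76 -> value 1940125 (3 byte(s))
  byte[3]=0xED cont=1 payload=0x6D=109: acc |= 109<<0 -> acc=109 shift=7
  byte[4]=0x69 cont=0 payload=0x69=105: acc |= 105<<7 -> acc=13549 shift=14 [end]
Varint 2: bytes[3:5] = ED 69 -> value 13549 (2 byte(s))
  byte[5]=0x64 cont=0 payload=0x64=100: acc |= 100<<0 -> acc=100 shift=7 [end]
Varint 3: bytes[5:6] = 64 -> value 100 (1 byte(s))
  byte[6]=0x5F cont=0 payload=0x5F=95: acc |= 95<<0 -> acc=95 shift=7 [end]
Varint 4: bytes[6:7] = 5F -> value 95 (1 byte(s))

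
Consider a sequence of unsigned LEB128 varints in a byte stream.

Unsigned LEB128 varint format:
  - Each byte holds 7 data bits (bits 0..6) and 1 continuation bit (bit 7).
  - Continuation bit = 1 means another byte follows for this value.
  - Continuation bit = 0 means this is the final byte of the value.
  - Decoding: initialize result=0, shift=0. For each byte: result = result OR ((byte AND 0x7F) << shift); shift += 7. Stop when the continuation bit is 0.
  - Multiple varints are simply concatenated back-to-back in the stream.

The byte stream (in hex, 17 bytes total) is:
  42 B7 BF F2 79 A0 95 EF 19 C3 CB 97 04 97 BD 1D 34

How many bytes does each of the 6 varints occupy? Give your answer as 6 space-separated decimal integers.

Answer: 1 4 4 4 3 1

Derivation:
  byte[0]=0x42 cont=0 payload=0x42=66: acc |= 66<<0 -> acc=66 shift=7 [end]
Varint 1: bytes[0:1] = 42 -> value 66 (1 byte(s))
  byte[1]=0xB7 cont=1 payload=0x37=55: acc |= 55<<0 -> acc=55 shift=7
  byte[2]=0xBF cont=1 payload=0x3F=63: acc |= 63<<7 -> acc=8119 shift=14
  byte[3]=0xF2 cont=1 payload=0x72=114: acc |= 114<<14 -> acc=1875895 shift=21
  byte[4]=0x79 cont=0 payload=0x79=121: acc |= 121<<21 -> acc=255631287 shift=28 [end]
Varint 2: bytes[1:5] = B7 BF F2 79 -> value 255631287 (4 byte(s))
  byte[5]=0xA0 cont=1 payload=0x20=32: acc |= 32<<0 -> acc=32 shift=7
  byte[6]=0x95 cont=1 payload=0x15=21: acc |= 21<<7 -> acc=2720 shift=14
  byte[7]=0xEF cont=1 payload=0x6F=111: acc |= 111<<14 -> acc=1821344 shift=21
  byte[8]=0x19 cont=0 payload=0x19=25: acc |= 25<<21 -> acc=54250144 shift=28 [end]
Varint 3: bytes[5:9] = A0 95 EF 19 -> value 54250144 (4 byte(s))
  byte[9]=0xC3 cont=1 payload=0x43=67: acc |= 67<<0 -> acc=67 shift=7
  byte[10]=0xCB cont=1 payload=0x4B=75: acc |= 75<<7 -> acc=9667 shift=14
  byte[11]=0x97 cont=1 payload=0x17=23: acc |= 23<<14 -> acc=386499 shift=21
  byte[12]=0x04 cont=0 payload=0x04=4: acc |= 4<<21 -> acc=8775107 shift=28 [end]
Varint 4: bytes[9:13] = C3 CB 97 04 -> value 8775107 (4 byte(s))
  byte[13]=0x97 cont=1 payload=0x17=23: acc |= 23<<0 -> acc=23 shift=7
  byte[14]=0xBD cont=1 payload=0x3D=61: acc |= 61<<7 -> acc=7831 shift=14
  byte[15]=0x1D cont=0 payload=0x1D=29: acc |= 29<<14 -> acc=482967 shift=21 [end]
Varint 5: bytes[13:16] = 97 BD 1D -> value 482967 (3 byte(s))
  byte[16]=0x34 cont=0 payload=0x34=52: acc |= 52<<0 -> acc=52 shift=7 [end]
Varint 6: bytes[16:17] = 34 -> value 52 (1 byte(s))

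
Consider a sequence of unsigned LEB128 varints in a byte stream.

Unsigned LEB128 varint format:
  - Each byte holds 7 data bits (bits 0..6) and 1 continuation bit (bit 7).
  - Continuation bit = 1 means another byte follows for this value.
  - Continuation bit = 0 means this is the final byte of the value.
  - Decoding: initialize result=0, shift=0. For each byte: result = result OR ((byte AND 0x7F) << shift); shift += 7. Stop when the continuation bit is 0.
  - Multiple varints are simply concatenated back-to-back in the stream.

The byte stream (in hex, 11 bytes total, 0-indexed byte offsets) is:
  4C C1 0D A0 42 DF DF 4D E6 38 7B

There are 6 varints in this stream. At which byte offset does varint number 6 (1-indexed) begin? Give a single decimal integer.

Answer: 10

Derivation:
  byte[0]=0x4C cont=0 payload=0x4C=76: acc |= 76<<0 -> acc=76 shift=7 [end]
Varint 1: bytes[0:1] = 4C -> value 76 (1 byte(s))
  byte[1]=0xC1 cont=1 payload=0x41=65: acc |= 65<<0 -> acc=65 shift=7
  byte[2]=0x0D cont=0 payload=0x0D=13: acc |= 13<<7 -> acc=1729 shift=14 [end]
Varint 2: bytes[1:3] = C1 0D -> value 1729 (2 byte(s))
  byte[3]=0xA0 cont=1 payload=0x20=32: acc |= 32<<0 -> acc=32 shift=7
  byte[4]=0x42 cont=0 payload=0x42=66: acc |= 66<<7 -> acc=8480 shift=14 [end]
Varint 3: bytes[3:5] = A0 42 -> value 8480 (2 byte(s))
  byte[5]=0xDF cont=1 payload=0x5F=95: acc |= 95<<0 -> acc=95 shift=7
  byte[6]=0xDF cont=1 payload=0x5F=95: acc |= 95<<7 -> acc=12255 shift=14
  byte[7]=0x4D cont=0 payload=0x4D=77: acc |= 77<<14 -> acc=1273823 shift=21 [end]
Varint 4: bytes[5:8] = DF DF 4D -> value 1273823 (3 byte(s))
  byte[8]=0xE6 cont=1 payload=0x66=102: acc |= 102<<0 -> acc=102 shift=7
  byte[9]=0x38 cont=0 payload=0x38=56: acc |= 56<<7 -> acc=7270 shift=14 [end]
Varint 5: bytes[8:10] = E6 38 -> value 7270 (2 byte(s))
  byte[10]=0x7B cont=0 payload=0x7B=123: acc |= 123<<0 -> acc=123 shift=7 [end]
Varint 6: bytes[10:11] = 7B -> value 123 (1 byte(s))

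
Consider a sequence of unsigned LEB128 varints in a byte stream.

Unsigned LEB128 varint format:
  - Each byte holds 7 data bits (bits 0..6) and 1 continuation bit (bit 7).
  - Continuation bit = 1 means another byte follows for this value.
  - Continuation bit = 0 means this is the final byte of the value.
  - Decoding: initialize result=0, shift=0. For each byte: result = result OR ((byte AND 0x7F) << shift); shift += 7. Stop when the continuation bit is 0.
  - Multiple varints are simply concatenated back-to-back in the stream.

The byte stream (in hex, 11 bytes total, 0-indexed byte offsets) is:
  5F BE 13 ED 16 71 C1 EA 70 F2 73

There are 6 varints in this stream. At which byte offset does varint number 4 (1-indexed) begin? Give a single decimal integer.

Answer: 5

Derivation:
  byte[0]=0x5F cont=0 payload=0x5F=95: acc |= 95<<0 -> acc=95 shift=7 [end]
Varint 1: bytes[0:1] = 5F -> value 95 (1 byte(s))
  byte[1]=0xBE cont=1 payload=0x3E=62: acc |= 62<<0 -> acc=62 shift=7
  byte[2]=0x13 cont=0 payload=0x13=19: acc |= 19<<7 -> acc=2494 shift=14 [end]
Varint 2: bytes[1:3] = BE 13 -> value 2494 (2 byte(s))
  byte[3]=0xED cont=1 payload=0x6D=109: acc |= 109<<0 -> acc=109 shift=7
  byte[4]=0x16 cont=0 payload=0x16=22: acc |= 22<<7 -> acc=2925 shift=14 [end]
Varint 3: bytes[3:5] = ED 16 -> value 2925 (2 byte(s))
  byte[5]=0x71 cont=0 payload=0x71=113: acc |= 113<<0 -> acc=113 shift=7 [end]
Varint 4: bytes[5:6] = 71 -> value 113 (1 byte(s))
  byte[6]=0xC1 cont=1 payload=0x41=65: acc |= 65<<0 -> acc=65 shift=7
  byte[7]=0xEA cont=1 payload=0x6A=106: acc |= 106<<7 -> acc=13633 shift=14
  byte[8]=0x70 cont=0 payload=0x70=112: acc |= 112<<14 -> acc=1848641 shift=21 [end]
Varint 5: bytes[6:9] = C1 EA 70 -> value 1848641 (3 byte(s))
  byte[9]=0xF2 cont=1 payload=0x72=114: acc |= 114<<0 -> acc=114 shift=7
  byte[10]=0x73 cont=0 payload=0x73=115: acc |= 115<<7 -> acc=14834 shift=14 [end]
Varint 6: bytes[9:11] = F2 73 -> value 14834 (2 byte(s))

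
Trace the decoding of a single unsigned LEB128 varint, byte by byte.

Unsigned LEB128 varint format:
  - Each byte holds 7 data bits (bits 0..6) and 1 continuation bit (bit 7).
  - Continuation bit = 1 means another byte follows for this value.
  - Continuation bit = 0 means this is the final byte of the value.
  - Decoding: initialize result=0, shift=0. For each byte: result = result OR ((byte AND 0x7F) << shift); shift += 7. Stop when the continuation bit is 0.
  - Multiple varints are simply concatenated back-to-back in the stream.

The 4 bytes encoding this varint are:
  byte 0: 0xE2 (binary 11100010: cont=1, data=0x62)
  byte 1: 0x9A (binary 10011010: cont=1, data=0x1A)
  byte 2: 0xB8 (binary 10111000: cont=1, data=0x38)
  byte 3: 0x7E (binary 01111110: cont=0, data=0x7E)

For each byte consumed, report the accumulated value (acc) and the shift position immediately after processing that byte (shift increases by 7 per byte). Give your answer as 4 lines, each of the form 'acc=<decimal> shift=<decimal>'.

Answer: acc=98 shift=7
acc=3426 shift=14
acc=920930 shift=21
acc=265162082 shift=28

Derivation:
byte 0=0xE2: payload=0x62=98, contrib = 98<<0 = 98; acc -> 98, shift -> 7
byte 1=0x9A: payload=0x1A=26, contrib = 26<<7 = 3328; acc -> 3426, shift -> 14
byte 2=0xB8: payload=0x38=56, contrib = 56<<14 = 917504; acc -> 920930, shift -> 21
byte 3=0x7E: payload=0x7E=126, contrib = 126<<21 = 264241152; acc -> 265162082, shift -> 28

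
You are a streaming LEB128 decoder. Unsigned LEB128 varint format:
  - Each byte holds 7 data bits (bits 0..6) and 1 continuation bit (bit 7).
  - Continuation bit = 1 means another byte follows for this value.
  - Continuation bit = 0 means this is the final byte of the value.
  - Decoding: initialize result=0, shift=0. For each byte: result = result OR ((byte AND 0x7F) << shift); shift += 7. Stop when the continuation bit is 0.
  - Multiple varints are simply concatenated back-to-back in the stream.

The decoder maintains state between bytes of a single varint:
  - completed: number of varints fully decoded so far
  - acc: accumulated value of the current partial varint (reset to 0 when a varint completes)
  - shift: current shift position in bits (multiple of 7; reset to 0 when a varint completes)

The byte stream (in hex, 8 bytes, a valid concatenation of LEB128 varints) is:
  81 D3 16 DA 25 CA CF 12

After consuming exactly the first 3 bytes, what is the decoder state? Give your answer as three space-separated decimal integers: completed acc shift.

Answer: 1 0 0

Derivation:
byte[0]=0x81 cont=1 payload=0x01: acc |= 1<<0 -> completed=0 acc=1 shift=7
byte[1]=0xD3 cont=1 payload=0x53: acc |= 83<<7 -> completed=0 acc=10625 shift=14
byte[2]=0x16 cont=0 payload=0x16: varint #1 complete (value=371073); reset -> completed=1 acc=0 shift=0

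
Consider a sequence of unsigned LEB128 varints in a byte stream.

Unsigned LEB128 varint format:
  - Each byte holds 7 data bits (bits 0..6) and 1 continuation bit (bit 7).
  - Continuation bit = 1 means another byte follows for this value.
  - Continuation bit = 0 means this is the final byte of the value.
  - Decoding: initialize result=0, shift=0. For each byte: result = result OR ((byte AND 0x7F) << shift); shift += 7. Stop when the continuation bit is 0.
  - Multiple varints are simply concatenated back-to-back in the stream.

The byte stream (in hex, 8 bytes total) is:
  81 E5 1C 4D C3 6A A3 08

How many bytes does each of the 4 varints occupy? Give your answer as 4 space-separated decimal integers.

Answer: 3 1 2 2

Derivation:
  byte[0]=0x81 cont=1 payload=0x01=1: acc |= 1<<0 -> acc=1 shift=7
  byte[1]=0xE5 cont=1 payload=0x65=101: acc |= 101<<7 -> acc=12929 shift=14
  byte[2]=0x1C cont=0 payload=0x1C=28: acc |= 28<<14 -> acc=471681 shift=21 [end]
Varint 1: bytes[0:3] = 81 E5 1C -> value 471681 (3 byte(s))
  byte[3]=0x4D cont=0 payload=0x4D=77: acc |= 77<<0 -> acc=77 shift=7 [end]
Varint 2: bytes[3:4] = 4D -> value 77 (1 byte(s))
  byte[4]=0xC3 cont=1 payload=0x43=67: acc |= 67<<0 -> acc=67 shift=7
  byte[5]=0x6A cont=0 payload=0x6A=106: acc |= 106<<7 -> acc=13635 shift=14 [end]
Varint 3: bytes[4:6] = C3 6A -> value 13635 (2 byte(s))
  byte[6]=0xA3 cont=1 payload=0x23=35: acc |= 35<<0 -> acc=35 shift=7
  byte[7]=0x08 cont=0 payload=0x08=8: acc |= 8<<7 -> acc=1059 shift=14 [end]
Varint 4: bytes[6:8] = A3 08 -> value 1059 (2 byte(s))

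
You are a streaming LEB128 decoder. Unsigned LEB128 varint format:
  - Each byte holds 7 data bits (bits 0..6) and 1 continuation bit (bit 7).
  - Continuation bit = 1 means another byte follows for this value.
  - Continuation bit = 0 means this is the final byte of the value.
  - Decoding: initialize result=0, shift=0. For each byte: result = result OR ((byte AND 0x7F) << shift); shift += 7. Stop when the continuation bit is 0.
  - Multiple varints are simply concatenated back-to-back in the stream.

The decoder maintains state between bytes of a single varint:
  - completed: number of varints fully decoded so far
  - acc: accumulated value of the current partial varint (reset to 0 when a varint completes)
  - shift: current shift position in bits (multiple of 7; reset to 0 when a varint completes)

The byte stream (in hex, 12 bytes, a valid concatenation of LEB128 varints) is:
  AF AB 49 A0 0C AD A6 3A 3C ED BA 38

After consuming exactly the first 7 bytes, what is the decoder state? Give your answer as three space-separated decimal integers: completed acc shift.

byte[0]=0xAF cont=1 payload=0x2F: acc |= 47<<0 -> completed=0 acc=47 shift=7
byte[1]=0xAB cont=1 payload=0x2B: acc |= 43<<7 -> completed=0 acc=5551 shift=14
byte[2]=0x49 cont=0 payload=0x49: varint #1 complete (value=1201583); reset -> completed=1 acc=0 shift=0
byte[3]=0xA0 cont=1 payload=0x20: acc |= 32<<0 -> completed=1 acc=32 shift=7
byte[4]=0x0C cont=0 payload=0x0C: varint #2 complete (value=1568); reset -> completed=2 acc=0 shift=0
byte[5]=0xAD cont=1 payload=0x2D: acc |= 45<<0 -> completed=2 acc=45 shift=7
byte[6]=0xA6 cont=1 payload=0x26: acc |= 38<<7 -> completed=2 acc=4909 shift=14

Answer: 2 4909 14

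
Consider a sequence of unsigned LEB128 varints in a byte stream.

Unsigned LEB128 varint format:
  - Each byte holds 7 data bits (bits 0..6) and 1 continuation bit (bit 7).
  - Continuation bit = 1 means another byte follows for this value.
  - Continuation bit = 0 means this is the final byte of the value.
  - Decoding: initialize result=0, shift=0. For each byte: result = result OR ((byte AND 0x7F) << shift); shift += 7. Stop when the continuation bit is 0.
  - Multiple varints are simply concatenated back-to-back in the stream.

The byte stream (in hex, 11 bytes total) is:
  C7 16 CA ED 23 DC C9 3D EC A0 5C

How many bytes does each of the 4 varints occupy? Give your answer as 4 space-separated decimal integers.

  byte[0]=0xC7 cont=1 payload=0x47=71: acc |= 71<<0 -> acc=71 shift=7
  byte[1]=0x16 cont=0 payload=0x16=22: acc |= 22<<7 -> acc=2887 shift=14 [end]
Varint 1: bytes[0:2] = C7 16 -> value 2887 (2 byte(s))
  byte[2]=0xCA cont=1 payload=0x4A=74: acc |= 74<<0 -> acc=74 shift=7
  byte[3]=0xED cont=1 payload=0x6D=109: acc |= 109<<7 -> acc=14026 shift=14
  byte[4]=0x23 cont=0 payload=0x23=35: acc |= 35<<14 -> acc=587466 shift=21 [end]
Varint 2: bytes[2:5] = CA ED 23 -> value 587466 (3 byte(s))
  byte[5]=0xDC cont=1 payload=0x5C=92: acc |= 92<<0 -> acc=92 shift=7
  byte[6]=0xC9 cont=1 payload=0x49=73: acc |= 73<<7 -> acc=9436 shift=14
  byte[7]=0x3D cont=0 payload=0x3D=61: acc |= 61<<14 -> acc=1008860 shift=21 [end]
Varint 3: bytes[5:8] = DC C9 3D -> value 1008860 (3 byte(s))
  byte[8]=0xEC cont=1 payload=0x6C=108: acc |= 108<<0 -> acc=108 shift=7
  byte[9]=0xA0 cont=1 payload=0x20=32: acc |= 32<<7 -> acc=4204 shift=14
  byte[10]=0x5C cont=0 payload=0x5C=92: acc |= 92<<14 -> acc=1511532 shift=21 [end]
Varint 4: bytes[8:11] = EC A0 5C -> value 1511532 (3 byte(s))

Answer: 2 3 3 3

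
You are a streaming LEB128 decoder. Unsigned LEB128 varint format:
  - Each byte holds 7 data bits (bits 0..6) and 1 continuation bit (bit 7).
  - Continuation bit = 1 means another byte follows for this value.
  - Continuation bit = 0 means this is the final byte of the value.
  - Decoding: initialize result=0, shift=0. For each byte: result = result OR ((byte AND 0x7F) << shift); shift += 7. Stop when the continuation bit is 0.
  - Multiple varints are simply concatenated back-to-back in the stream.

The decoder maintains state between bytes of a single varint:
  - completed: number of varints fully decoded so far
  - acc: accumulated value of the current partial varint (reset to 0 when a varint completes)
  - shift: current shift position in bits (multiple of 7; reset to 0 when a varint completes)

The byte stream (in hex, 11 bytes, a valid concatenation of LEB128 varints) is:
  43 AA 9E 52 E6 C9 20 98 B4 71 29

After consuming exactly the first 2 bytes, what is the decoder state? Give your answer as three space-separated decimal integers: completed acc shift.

byte[0]=0x43 cont=0 payload=0x43: varint #1 complete (value=67); reset -> completed=1 acc=0 shift=0
byte[1]=0xAA cont=1 payload=0x2A: acc |= 42<<0 -> completed=1 acc=42 shift=7

Answer: 1 42 7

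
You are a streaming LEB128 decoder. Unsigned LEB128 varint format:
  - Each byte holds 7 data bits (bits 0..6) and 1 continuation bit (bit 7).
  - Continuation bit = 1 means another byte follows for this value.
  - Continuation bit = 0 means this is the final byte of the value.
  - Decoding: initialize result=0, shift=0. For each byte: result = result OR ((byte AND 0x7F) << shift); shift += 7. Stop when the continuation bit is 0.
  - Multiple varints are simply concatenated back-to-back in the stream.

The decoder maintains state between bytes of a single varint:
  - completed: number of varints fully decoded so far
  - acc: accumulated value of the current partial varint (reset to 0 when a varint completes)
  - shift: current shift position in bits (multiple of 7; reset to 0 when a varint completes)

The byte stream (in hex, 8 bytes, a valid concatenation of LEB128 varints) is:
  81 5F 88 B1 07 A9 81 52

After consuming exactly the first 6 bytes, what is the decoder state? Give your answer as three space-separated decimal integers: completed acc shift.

byte[0]=0x81 cont=1 payload=0x01: acc |= 1<<0 -> completed=0 acc=1 shift=7
byte[1]=0x5F cont=0 payload=0x5F: varint #1 complete (value=12161); reset -> completed=1 acc=0 shift=0
byte[2]=0x88 cont=1 payload=0x08: acc |= 8<<0 -> completed=1 acc=8 shift=7
byte[3]=0xB1 cont=1 payload=0x31: acc |= 49<<7 -> completed=1 acc=6280 shift=14
byte[4]=0x07 cont=0 payload=0x07: varint #2 complete (value=120968); reset -> completed=2 acc=0 shift=0
byte[5]=0xA9 cont=1 payload=0x29: acc |= 41<<0 -> completed=2 acc=41 shift=7

Answer: 2 41 7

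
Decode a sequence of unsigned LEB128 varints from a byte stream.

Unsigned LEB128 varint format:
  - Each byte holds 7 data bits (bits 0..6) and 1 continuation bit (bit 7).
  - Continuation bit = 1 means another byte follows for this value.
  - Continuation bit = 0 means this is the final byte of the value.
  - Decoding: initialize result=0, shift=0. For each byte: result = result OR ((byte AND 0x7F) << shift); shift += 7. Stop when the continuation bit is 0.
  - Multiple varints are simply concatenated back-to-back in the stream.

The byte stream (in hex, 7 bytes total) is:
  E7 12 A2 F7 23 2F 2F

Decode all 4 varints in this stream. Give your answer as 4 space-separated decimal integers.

  byte[0]=0xE7 cont=1 payload=0x67=103: acc |= 103<<0 -> acc=103 shift=7
  byte[1]=0x12 cont=0 payload=0x12=18: acc |= 18<<7 -> acc=2407 shift=14 [end]
Varint 1: bytes[0:2] = E7 12 -> value 2407 (2 byte(s))
  byte[2]=0xA2 cont=1 payload=0x22=34: acc |= 34<<0 -> acc=34 shift=7
  byte[3]=0xF7 cont=1 payload=0x77=119: acc |= 119<<7 -> acc=15266 shift=14
  byte[4]=0x23 cont=0 payload=0x23=35: acc |= 35<<14 -> acc=588706 shift=21 [end]
Varint 2: bytes[2:5] = A2 F7 23 -> value 588706 (3 byte(s))
  byte[5]=0x2F cont=0 payload=0x2F=47: acc |= 47<<0 -> acc=47 shift=7 [end]
Varint 3: bytes[5:6] = 2F -> value 47 (1 byte(s))
  byte[6]=0x2F cont=0 payload=0x2F=47: acc |= 47<<0 -> acc=47 shift=7 [end]
Varint 4: bytes[6:7] = 2F -> value 47 (1 byte(s))

Answer: 2407 588706 47 47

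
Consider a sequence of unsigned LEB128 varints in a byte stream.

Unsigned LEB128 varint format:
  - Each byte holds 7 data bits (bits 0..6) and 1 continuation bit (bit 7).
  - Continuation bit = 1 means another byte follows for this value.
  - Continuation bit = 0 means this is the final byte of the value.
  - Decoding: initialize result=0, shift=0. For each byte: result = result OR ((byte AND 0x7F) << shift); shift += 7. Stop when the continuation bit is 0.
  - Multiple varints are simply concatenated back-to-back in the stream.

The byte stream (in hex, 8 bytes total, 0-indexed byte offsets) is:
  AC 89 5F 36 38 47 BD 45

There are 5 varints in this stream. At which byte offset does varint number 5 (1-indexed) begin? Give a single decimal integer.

  byte[0]=0xAC cont=1 payload=0x2C=44: acc |= 44<<0 -> acc=44 shift=7
  byte[1]=0x89 cont=1 payload=0x09=9: acc |= 9<<7 -> acc=1196 shift=14
  byte[2]=0x5F cont=0 payload=0x5F=95: acc |= 95<<14 -> acc=1557676 shift=21 [end]
Varint 1: bytes[0:3] = AC 89 5F -> value 1557676 (3 byte(s))
  byte[3]=0x36 cont=0 payload=0x36=54: acc |= 54<<0 -> acc=54 shift=7 [end]
Varint 2: bytes[3:4] = 36 -> value 54 (1 byte(s))
  byte[4]=0x38 cont=0 payload=0x38=56: acc |= 56<<0 -> acc=56 shift=7 [end]
Varint 3: bytes[4:5] = 38 -> value 56 (1 byte(s))
  byte[5]=0x47 cont=0 payload=0x47=71: acc |= 71<<0 -> acc=71 shift=7 [end]
Varint 4: bytes[5:6] = 47 -> value 71 (1 byte(s))
  byte[6]=0xBD cont=1 payload=0x3D=61: acc |= 61<<0 -> acc=61 shift=7
  byte[7]=0x45 cont=0 payload=0x45=69: acc |= 69<<7 -> acc=8893 shift=14 [end]
Varint 5: bytes[6:8] = BD 45 -> value 8893 (2 byte(s))

Answer: 6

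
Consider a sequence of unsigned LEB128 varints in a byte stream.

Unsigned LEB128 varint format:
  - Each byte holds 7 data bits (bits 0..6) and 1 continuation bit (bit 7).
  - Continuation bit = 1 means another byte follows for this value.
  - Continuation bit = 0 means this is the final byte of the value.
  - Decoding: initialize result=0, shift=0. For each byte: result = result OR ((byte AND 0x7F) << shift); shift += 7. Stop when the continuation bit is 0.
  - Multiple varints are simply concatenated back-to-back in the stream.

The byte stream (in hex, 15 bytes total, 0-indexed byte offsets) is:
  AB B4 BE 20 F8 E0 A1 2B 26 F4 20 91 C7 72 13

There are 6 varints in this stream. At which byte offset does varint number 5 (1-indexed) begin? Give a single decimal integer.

Answer: 11

Derivation:
  byte[0]=0xAB cont=1 payload=0x2B=43: acc |= 43<<0 -> acc=43 shift=7
  byte[1]=0xB4 cont=1 payload=0x34=52: acc |= 52<<7 -> acc=6699 shift=14
  byte[2]=0xBE cont=1 payload=0x3E=62: acc |= 62<<14 -> acc=1022507 shift=21
  byte[3]=0x20 cont=0 payload=0x20=32: acc |= 32<<21 -> acc=68131371 shift=28 [end]
Varint 1: bytes[0:4] = AB B4 BE 20 -> value 68131371 (4 byte(s))
  byte[4]=0xF8 cont=1 payload=0x78=120: acc |= 120<<0 -> acc=120 shift=7
  byte[5]=0xE0 cont=1 payload=0x60=96: acc |= 96<<7 -> acc=12408 shift=14
  byte[6]=0xA1 cont=1 payload=0x21=33: acc |= 33<<14 -> acc=553080 shift=21
  byte[7]=0x2B cont=0 payload=0x2B=43: acc |= 43<<21 -> acc=90730616 shift=28 [end]
Varint 2: bytes[4:8] = F8 E0 A1 2B -> value 90730616 (4 byte(s))
  byte[8]=0x26 cont=0 payload=0x26=38: acc |= 38<<0 -> acc=38 shift=7 [end]
Varint 3: bytes[8:9] = 26 -> value 38 (1 byte(s))
  byte[9]=0xF4 cont=1 payload=0x74=116: acc |= 116<<0 -> acc=116 shift=7
  byte[10]=0x20 cont=0 payload=0x20=32: acc |= 32<<7 -> acc=4212 shift=14 [end]
Varint 4: bytes[9:11] = F4 20 -> value 4212 (2 byte(s))
  byte[11]=0x91 cont=1 payload=0x11=17: acc |= 17<<0 -> acc=17 shift=7
  byte[12]=0xC7 cont=1 payload=0x47=71: acc |= 71<<7 -> acc=9105 shift=14
  byte[13]=0x72 cont=0 payload=0x72=114: acc |= 114<<14 -> acc=1876881 shift=21 [end]
Varint 5: bytes[11:14] = 91 C7 72 -> value 1876881 (3 byte(s))
  byte[14]=0x13 cont=0 payload=0x13=19: acc |= 19<<0 -> acc=19 shift=7 [end]
Varint 6: bytes[14:15] = 13 -> value 19 (1 byte(s))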